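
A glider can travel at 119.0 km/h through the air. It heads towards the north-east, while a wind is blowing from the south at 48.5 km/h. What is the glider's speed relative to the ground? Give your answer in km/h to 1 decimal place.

Taking east as x and north as y: velocity relative to the air = (84.146, 84.146) km/h; the air relative to ground = (0.000, 48.500) km/h.
Velocity relative to ground = (84.146, 84.146) + (0.000, 48.500) = (84.146, 132.646) km/h.
Speed = |(84.146, 132.646)| = 157.084 km/h.

157.1 km/h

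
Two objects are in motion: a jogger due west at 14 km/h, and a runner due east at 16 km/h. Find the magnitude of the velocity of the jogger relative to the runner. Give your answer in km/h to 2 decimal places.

30.00 km/h

Taking east as x and north as y: jogger velocity = (-14.000, 0.000) km/h; runner velocity = (16.000, 0.000) km/h.
Velocity of jogger relative to runner = (-14.000, 0.000) − (16.000, 0.000) = (-30.000, 0.000) km/h.
Magnitude = |(-30.000, 0.000)| = 30.000 km/h.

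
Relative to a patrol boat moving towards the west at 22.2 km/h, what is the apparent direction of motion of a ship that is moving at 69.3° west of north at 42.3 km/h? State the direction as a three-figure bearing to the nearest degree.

Taking east as x and north as y: ship velocity = (-39.569, 14.952) km/h; patrol boat velocity = (-22.200, 0.000) km/h.
Velocity of ship relative to patrol boat = (-39.569, 14.952) − (-22.200, 0.000) = (-17.369, 14.952) km/h.
Bearing = atan2(-17.37, 14.95) = 310.72° clockwise from north.

311°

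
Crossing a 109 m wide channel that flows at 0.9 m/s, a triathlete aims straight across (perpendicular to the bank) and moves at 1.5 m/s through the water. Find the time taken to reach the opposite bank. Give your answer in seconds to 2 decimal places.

The component of the triathlete's velocity perpendicular to the bank is 1.5 m/s.
The flow acts along the bank and has no component across it.
Time = 109 / 1.500 = 72.667 s.

72.67 s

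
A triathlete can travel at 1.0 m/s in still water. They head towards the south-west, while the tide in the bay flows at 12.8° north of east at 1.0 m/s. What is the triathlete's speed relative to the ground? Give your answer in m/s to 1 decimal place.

0.6 m/s

Taking east as x and north as y: velocity relative to the water = (-0.707, -0.707) m/s; the water relative to ground = (0.975, 0.222) m/s.
Velocity relative to ground = (-0.707, -0.707) + (0.975, 0.222) = (0.268, -0.486) m/s.
Speed = |(0.268, -0.486)| = 0.555 m/s.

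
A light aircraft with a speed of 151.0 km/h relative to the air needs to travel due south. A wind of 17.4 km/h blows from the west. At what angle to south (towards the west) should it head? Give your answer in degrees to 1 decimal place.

The wind pushes perpendicular to the desired track; the heading must have a component into the wind equal to 17.4 km/h: 151.0 sin θ = 17.4.
sin θ = 0.1152, so θ = 6.617°.

6.6°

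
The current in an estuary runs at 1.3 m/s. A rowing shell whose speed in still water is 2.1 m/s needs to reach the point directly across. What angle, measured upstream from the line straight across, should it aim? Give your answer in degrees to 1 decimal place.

To cancel the current, the upstream component of the rowing shell's velocity must equal the flow: 2.1 sin θ = 1.3.
sin θ = 1.3 / 2.1 = 0.6190.
θ = arcsin(0.6190) = 38.247°.

38.2°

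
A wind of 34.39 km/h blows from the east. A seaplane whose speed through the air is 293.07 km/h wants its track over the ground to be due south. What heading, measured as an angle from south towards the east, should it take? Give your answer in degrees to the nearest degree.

The wind pushes perpendicular to the desired track; the heading must have a component into the wind equal to 34.39 km/h: 293.07 sin θ = 34.39.
sin θ = 0.1173, so θ = 6.739°.

7°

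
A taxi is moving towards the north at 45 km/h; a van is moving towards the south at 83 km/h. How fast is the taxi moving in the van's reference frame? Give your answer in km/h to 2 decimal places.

128.00 km/h

Taking east as x and north as y: taxi velocity = (0.000, 45.000) km/h; van velocity = (0.000, -83.000) km/h.
Velocity of taxi relative to van = (0.000, 45.000) − (0.000, -83.000) = (0.000, 128.000) km/h.
Magnitude = |(0.000, 128.000)| = 128.000 km/h.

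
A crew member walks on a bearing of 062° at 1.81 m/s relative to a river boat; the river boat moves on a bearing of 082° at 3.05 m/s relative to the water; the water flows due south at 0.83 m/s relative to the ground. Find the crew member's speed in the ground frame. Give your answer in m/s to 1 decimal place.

In east/north components (m/s): crew member relative to river boat = (1.598, 0.850); river boat relative to water = (3.020, 0.424); water relative to ground = (0.000, -0.830).
Sum = (4.618, 0.444) m/s.
Speed = |(4.618, 0.444)| = 4.640 m/s.

4.6 m/s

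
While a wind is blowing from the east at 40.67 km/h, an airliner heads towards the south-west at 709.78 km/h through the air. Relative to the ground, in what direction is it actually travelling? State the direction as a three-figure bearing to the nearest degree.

Taking east as x and north as y: velocity relative to the air = (-501.890, -501.890) km/h; the air relative to ground = (-40.670, 0.000) km/h.
Velocity relative to ground = (-501.890, -501.890) + (-40.670, 0.000) = (-542.560, -501.890) km/h.
Bearing = atan2(-542.56, -501.89) = 227.23° clockwise from north.

227°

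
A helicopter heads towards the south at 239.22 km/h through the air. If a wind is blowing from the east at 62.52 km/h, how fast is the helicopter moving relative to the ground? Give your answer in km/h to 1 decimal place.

247.3 km/h

Taking east as x and north as y: velocity relative to the air = (0.000, -239.220) km/h; the air relative to ground = (-62.520, 0.000) km/h.
Velocity relative to ground = (0.000, -239.220) + (-62.520, 0.000) = (-62.520, -239.220) km/h.
Speed = |(-62.520, -239.220)| = 247.255 km/h.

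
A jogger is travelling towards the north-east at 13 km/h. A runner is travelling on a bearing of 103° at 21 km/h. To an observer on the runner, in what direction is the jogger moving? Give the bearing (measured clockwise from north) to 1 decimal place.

321.0°

Taking east as x and north as y: jogger velocity = (9.192, 9.192) km/h; runner velocity = (20.462, -4.724) km/h.
Velocity of jogger relative to runner = (9.192, 9.192) − (20.462, -4.724) = (-11.269, 13.916) km/h.
Bearing = atan2(-11.27, 13.92) = 321.00° clockwise from north.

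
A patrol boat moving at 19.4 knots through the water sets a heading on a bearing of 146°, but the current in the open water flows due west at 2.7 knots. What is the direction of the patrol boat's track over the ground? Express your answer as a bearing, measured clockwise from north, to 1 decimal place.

Taking east as x and north as y: velocity relative to the water = (10.848, -16.083) knots; the water relative to ground = (-2.700, 0.000) knots.
Velocity relative to ground = (10.848, -16.083) + (-2.700, 0.000) = (8.148, -16.083) knots.
Bearing = atan2(8.15, -16.08) = 153.13° clockwise from north.

153.1°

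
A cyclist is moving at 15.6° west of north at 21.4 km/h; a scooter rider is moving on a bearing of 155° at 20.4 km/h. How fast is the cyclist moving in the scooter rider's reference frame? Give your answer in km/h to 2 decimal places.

41.66 km/h

Taking east as x and north as y: cyclist velocity = (-5.755, 20.612) km/h; scooter rider velocity = (8.621, -18.489) km/h.
Velocity of cyclist relative to scooter rider = (-5.755, 20.612) − (8.621, -18.489) = (-14.376, 39.100) km/h.
Magnitude = |(-14.376, 39.100)| = 41.660 km/h.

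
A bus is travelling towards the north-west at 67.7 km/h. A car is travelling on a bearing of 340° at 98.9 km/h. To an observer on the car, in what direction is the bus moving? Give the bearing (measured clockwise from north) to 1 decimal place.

Taking east as x and north as y: bus velocity = (-47.871, 47.871) km/h; car velocity = (-33.826, 92.936) km/h.
Velocity of bus relative to car = (-47.871, 47.871) − (-33.826, 92.936) = (-14.045, -45.064) km/h.
Bearing = atan2(-14.05, -45.06) = 197.31° clockwise from north.

197.3°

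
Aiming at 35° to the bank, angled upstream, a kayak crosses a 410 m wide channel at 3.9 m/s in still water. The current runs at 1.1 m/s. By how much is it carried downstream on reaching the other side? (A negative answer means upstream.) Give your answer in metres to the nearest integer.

-384 m

Perpendicular speed = 2.237 m/s; crossing time = 410 / 2.237 = 183.285 s.
Net downstream speed = -2.095 m/s.
Drift = -2.095 × 183.285 = -383.927 m (upstream).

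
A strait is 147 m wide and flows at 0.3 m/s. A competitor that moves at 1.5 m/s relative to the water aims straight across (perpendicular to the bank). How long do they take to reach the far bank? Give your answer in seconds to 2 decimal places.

The component of the competitor's velocity perpendicular to the bank is 1.5 m/s.
The flow acts along the bank and has no component across it.
Time = 147 / 1.500 = 98.000 s.

98.00 s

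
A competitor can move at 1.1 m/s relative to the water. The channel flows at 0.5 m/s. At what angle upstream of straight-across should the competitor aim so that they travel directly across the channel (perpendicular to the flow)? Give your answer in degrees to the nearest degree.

To cancel the current, the upstream component of the competitor's velocity must equal the flow: 1.1 sin θ = 0.5.
sin θ = 0.5 / 1.1 = 0.4545.
θ = arcsin(0.4545) = 27.036°.

27°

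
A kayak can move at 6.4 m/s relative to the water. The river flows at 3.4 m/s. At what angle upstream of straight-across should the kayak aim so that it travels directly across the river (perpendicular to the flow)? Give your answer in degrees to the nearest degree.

32°

To cancel the current, the upstream component of the kayak's velocity must equal the flow: 6.4 sin θ = 3.4.
sin θ = 3.4 / 6.4 = 0.5312.
θ = arcsin(0.5312) = 32.090°.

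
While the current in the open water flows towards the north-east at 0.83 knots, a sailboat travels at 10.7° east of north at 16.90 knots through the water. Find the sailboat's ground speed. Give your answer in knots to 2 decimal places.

Taking east as x and north as y: velocity relative to the water = (3.138, 16.606) knots; the water relative to ground = (0.587, 0.587) knots.
Velocity relative to ground = (3.138, 16.606) + (0.587, 0.587) = (3.725, 17.193) knots.
Speed = |(3.725, 17.193)| = 17.592 knots.

17.59 knots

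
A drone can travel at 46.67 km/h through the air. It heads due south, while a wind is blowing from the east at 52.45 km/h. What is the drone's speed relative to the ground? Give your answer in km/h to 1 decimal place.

Taking east as x and north as y: velocity relative to the air = (0.000, -46.670) km/h; the air relative to ground = (-52.450, 0.000) km/h.
Velocity relative to ground = (0.000, -46.670) + (-52.450, 0.000) = (-52.450, -46.670) km/h.
Speed = |(-52.450, -46.670)| = 70.207 km/h.

70.2 km/h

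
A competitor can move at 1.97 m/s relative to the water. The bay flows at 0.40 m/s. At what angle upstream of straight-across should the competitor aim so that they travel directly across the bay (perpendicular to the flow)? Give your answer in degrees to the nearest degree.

12°

To cancel the current, the upstream component of the competitor's velocity must equal the flow: 1.97 sin θ = 0.40.
sin θ = 0.40 / 1.97 = 0.2030.
θ = arcsin(0.2030) = 11.715°.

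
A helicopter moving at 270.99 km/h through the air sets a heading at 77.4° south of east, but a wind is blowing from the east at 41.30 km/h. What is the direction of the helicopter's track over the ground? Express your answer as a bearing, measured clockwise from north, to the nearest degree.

176°

Taking east as x and north as y: velocity relative to the air = (59.115, -264.464) km/h; the air relative to ground = (-41.300, 0.000) km/h.
Velocity relative to ground = (59.115, -264.464) + (-41.300, 0.000) = (17.815, -264.464) km/h.
Bearing = atan2(17.81, -264.46) = 176.15° clockwise from north.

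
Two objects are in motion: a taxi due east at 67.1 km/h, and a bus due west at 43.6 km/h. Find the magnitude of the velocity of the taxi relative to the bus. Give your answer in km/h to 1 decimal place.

110.7 km/h

Taking east as x and north as y: taxi velocity = (67.100, 0.000) km/h; bus velocity = (-43.600, 0.000) km/h.
Velocity of taxi relative to bus = (67.100, 0.000) − (-43.600, 0.000) = (110.700, 0.000) km/h.
Magnitude = |(110.700, 0.000)| = 110.700 km/h.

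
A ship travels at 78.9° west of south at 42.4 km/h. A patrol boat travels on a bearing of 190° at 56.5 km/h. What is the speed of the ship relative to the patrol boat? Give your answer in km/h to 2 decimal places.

57.14 km/h

Taking east as x and north as y: ship velocity = (-41.607, -8.163) km/h; patrol boat velocity = (-9.811, -55.642) km/h.
Velocity of ship relative to patrol boat = (-41.607, -8.163) − (-9.811, -55.642) = (-31.796, 47.479) km/h.
Magnitude = |(-31.796, 47.479)| = 57.142 km/h.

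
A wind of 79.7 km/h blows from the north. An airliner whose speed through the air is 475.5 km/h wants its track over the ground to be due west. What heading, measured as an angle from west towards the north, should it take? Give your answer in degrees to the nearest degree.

The wind pushes perpendicular to the desired track; the heading must have a component into the wind equal to 79.7 km/h: 475.5 sin θ = 79.7.
sin θ = 0.1676, so θ = 9.649°.

10°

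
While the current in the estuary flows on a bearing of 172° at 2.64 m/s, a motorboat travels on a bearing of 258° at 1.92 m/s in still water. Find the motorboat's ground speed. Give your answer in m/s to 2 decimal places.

3.37 m/s

Taking east as x and north as y: velocity relative to the water = (-1.878, -0.399) m/s; the water relative to ground = (0.367, -2.614) m/s.
Velocity relative to ground = (-1.878, -0.399) + (0.367, -2.614) = (-1.511, -3.013) m/s.
Speed = |(-1.511, -3.013)| = 3.371 m/s.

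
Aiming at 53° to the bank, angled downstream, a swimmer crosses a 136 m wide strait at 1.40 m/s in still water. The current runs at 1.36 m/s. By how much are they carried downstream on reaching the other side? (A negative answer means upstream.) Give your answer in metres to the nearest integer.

Perpendicular speed = 1.118 m/s; crossing time = 136 / 1.118 = 121.636 s.
Net downstream speed = 2.203 m/s.
Drift = 2.203 × 121.636 = 267.908 m (downstream).

268 m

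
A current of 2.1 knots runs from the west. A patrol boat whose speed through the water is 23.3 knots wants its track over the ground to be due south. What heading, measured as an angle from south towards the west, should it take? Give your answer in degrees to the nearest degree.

5°

The current pushes perpendicular to the desired track; the heading must have a component into the current equal to 2.1 knots: 23.3 sin θ = 2.1.
sin θ = 0.0901, so θ = 5.171°.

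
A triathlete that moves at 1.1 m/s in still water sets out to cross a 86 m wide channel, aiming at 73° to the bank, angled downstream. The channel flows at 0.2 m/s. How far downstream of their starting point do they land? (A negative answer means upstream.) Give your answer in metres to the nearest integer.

Perpendicular speed = 1.052 m/s; crossing time = 86 / 1.052 = 81.754 s.
Net downstream speed = 0.522 m/s.
Drift = 0.522 × 81.754 = 42.644 m (downstream).

43 m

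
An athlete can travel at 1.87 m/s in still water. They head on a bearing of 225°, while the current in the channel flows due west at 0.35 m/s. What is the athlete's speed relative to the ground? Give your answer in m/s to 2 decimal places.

2.13 m/s

Taking east as x and north as y: velocity relative to the water = (-1.322, -1.322) m/s; the water relative to ground = (-0.350, 0.000) m/s.
Velocity relative to ground = (-1.322, -1.322) + (-0.350, 0.000) = (-1.672, -1.322) m/s.
Speed = |(-1.672, -1.322)| = 2.132 m/s.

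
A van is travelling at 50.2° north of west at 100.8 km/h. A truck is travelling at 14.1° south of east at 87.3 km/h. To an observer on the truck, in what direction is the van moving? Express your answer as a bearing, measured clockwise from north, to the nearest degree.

Taking east as x and north as y: van velocity = (-64.523, 77.443) km/h; truck velocity = (84.670, -21.268) km/h.
Velocity of van relative to truck = (-64.523, 77.443) − (84.670, -21.268) = (-149.193, 98.711) km/h.
Bearing = atan2(-149.19, 98.71) = 303.49° clockwise from north.

303°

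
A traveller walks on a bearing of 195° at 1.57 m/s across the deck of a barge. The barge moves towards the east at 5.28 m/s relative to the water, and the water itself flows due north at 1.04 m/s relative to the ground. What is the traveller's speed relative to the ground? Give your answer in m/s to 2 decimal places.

4.90 m/s

In east/north components (m/s): traveller relative to barge = (-0.406, -1.517); barge relative to water = (5.280, 0.000); water relative to ground = (0.000, 1.040).
Sum = (4.874, -0.477) m/s.
Speed = |(4.874, -0.477)| = 4.897 m/s.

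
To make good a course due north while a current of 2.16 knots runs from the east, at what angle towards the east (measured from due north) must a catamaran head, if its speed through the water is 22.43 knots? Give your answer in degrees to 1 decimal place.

5.5°

The current pushes perpendicular to the desired track; the heading must have a component into the current equal to 2.16 knots: 22.43 sin θ = 2.16.
sin θ = 0.0963, so θ = 5.526°.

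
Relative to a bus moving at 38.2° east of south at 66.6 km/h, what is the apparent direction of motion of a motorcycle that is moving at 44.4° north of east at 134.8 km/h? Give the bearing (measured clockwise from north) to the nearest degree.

Taking east as x and north as y: motorcycle velocity = (96.311, 94.315) km/h; bus velocity = (41.186, -52.338) km/h.
Velocity of motorcycle relative to bus = (96.311, 94.315) − (41.186, -52.338) = (55.125, 146.653) km/h.
Bearing = atan2(55.12, 146.65) = 20.60° clockwise from north.

021°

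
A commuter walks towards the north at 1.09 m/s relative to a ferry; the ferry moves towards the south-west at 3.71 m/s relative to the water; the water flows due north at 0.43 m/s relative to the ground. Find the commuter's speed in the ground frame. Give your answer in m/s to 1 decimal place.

In east/north components (m/s): commuter relative to ferry = (0.000, 1.090); ferry relative to water = (-2.623, -2.623); water relative to ground = (0.000, 0.430).
Sum = (-2.623, -1.103) m/s.
Speed = |(-2.623, -1.103)| = 2.846 m/s.

2.8 m/s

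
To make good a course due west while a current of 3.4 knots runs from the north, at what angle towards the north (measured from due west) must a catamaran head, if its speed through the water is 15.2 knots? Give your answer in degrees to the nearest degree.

The current pushes perpendicular to the desired track; the heading must have a component into the current equal to 3.4 knots: 15.2 sin θ = 3.4.
sin θ = 0.2237, so θ = 12.926°.

13°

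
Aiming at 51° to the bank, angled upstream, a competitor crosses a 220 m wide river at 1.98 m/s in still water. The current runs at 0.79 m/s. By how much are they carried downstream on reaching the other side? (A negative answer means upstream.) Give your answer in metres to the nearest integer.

-65 m

Perpendicular speed = 1.539 m/s; crossing time = 220 / 1.539 = 142.973 s.
Net downstream speed = -0.456 m/s.
Drift = -0.456 × 142.973 = -65.204 m (upstream).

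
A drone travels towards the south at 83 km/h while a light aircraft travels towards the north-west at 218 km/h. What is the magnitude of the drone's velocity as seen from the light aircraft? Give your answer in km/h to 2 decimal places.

Taking east as x and north as y: drone velocity = (0.000, -83.000) km/h; light aircraft velocity = (-154.149, 154.149) km/h.
Velocity of drone relative to light aircraft = (0.000, -83.000) − (-154.149, 154.149) = (154.149, -237.149) km/h.
Magnitude = |(154.149, -237.149)| = 282.846 km/h.

282.85 km/h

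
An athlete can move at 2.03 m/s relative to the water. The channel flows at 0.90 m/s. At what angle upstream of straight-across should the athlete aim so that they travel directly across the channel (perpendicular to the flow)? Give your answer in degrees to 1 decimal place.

26.3°

To cancel the current, the upstream component of the athlete's velocity must equal the flow: 2.03 sin θ = 0.90.
sin θ = 0.90 / 2.03 = 0.4433.
θ = arcsin(0.4433) = 26.318°.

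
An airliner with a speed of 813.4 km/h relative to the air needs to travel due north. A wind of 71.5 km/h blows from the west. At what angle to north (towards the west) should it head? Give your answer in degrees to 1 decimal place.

5.0°

The wind pushes perpendicular to the desired track; the heading must have a component into the wind equal to 71.5 km/h: 813.4 sin θ = 71.5.
sin θ = 0.0879, so θ = 5.043°.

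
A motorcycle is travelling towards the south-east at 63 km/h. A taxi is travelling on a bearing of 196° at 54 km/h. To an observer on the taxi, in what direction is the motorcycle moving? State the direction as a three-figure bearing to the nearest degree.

Taking east as x and north as y: motorcycle velocity = (44.548, -44.548) km/h; taxi velocity = (-14.884, -51.908) km/h.
Velocity of motorcycle relative to taxi = (44.548, -44.548) − (-14.884, -51.908) = (59.432, 7.360) km/h.
Bearing = atan2(59.43, 7.36) = 82.94° clockwise from north.

083°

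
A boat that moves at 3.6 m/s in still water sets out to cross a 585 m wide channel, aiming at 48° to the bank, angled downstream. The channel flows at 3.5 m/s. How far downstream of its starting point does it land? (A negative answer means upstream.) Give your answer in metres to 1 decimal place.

Perpendicular speed = 2.675 m/s; crossing time = 585 / 2.675 = 218.665 s.
Net downstream speed = 5.909 m/s.
Drift = 5.909 × 218.665 = 1292.065 m (downstream).

1292.1 m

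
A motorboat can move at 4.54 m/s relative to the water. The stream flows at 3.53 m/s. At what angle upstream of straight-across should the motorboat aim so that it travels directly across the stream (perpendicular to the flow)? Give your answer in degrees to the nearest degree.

To cancel the current, the upstream component of the motorboat's velocity must equal the flow: 4.54 sin θ = 3.53.
sin θ = 3.53 / 4.54 = 0.7775.
θ = arcsin(0.7775) = 51.035°.

51°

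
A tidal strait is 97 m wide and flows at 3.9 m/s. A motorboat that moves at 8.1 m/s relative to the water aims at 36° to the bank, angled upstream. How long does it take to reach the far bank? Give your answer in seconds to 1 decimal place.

20.4 s

The component of the motorboat's velocity perpendicular to the bank is 8.1 × sin 36° = 4.761 m/s.
Only the cross-stream component determines the crossing time; the current contributes nothing perpendicular to the bank.
Time = 97 / 4.761 = 20.374 s.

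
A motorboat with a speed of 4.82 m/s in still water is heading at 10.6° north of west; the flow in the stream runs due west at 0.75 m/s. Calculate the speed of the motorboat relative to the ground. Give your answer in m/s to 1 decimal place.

Taking east as x and north as y: velocity relative to the water = (-4.738, 0.887) m/s; the water relative to ground = (-0.750, 0.000) m/s.
Velocity relative to ground = (-4.738, 0.887) + (-0.750, 0.000) = (-5.488, 0.887) m/s.
Speed = |(-5.488, 0.887)| = 5.559 m/s.

5.6 m/s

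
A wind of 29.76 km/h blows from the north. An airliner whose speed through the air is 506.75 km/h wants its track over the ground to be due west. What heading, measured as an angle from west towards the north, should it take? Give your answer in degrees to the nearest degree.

The wind pushes perpendicular to the desired track; the heading must have a component into the wind equal to 29.76 km/h: 506.75 sin θ = 29.76.
sin θ = 0.0587, so θ = 3.367°.

3°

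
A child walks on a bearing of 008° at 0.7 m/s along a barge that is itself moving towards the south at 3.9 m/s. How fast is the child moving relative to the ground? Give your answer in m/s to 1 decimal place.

3.2 m/s

Taking east as x and north as y: barge velocity = (0.000, -3.900) m/s; child velocity relative to barge = (0.097, 0.693) m/s.
Velocity relative to ground = (0.000, -3.900) + (0.097, 0.693) = (0.097, -3.207) m/s.
Speed = |(0.097, -3.207)| = 3.208 m/s.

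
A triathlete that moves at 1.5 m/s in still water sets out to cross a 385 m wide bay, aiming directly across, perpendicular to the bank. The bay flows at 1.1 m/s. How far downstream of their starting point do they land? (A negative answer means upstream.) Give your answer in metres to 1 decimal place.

282.3 m

Perpendicular speed = 1.500 m/s; crossing time = 385 / 1.500 = 256.667 s.
Net downstream speed = 1.100 m/s.
Drift = 1.100 × 256.667 = 282.333 m (downstream).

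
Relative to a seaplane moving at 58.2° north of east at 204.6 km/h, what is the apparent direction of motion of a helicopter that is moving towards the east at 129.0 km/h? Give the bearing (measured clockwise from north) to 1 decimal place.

173.1°

Taking east as x and north as y: helicopter velocity = (129.000, 0.000) km/h; seaplane velocity = (107.815, 173.888) km/h.
Velocity of helicopter relative to seaplane = (129.000, 0.000) − (107.815, 173.888) = (21.185, -173.888) km/h.
Bearing = atan2(21.18, -173.89) = 173.05° clockwise from north.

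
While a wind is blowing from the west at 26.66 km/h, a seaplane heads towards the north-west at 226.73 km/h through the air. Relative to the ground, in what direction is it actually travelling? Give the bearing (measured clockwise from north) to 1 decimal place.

Taking east as x and north as y: velocity relative to the air = (-160.322, 160.322) km/h; the air relative to ground = (26.660, 0.000) km/h.
Velocity relative to ground = (-160.322, 160.322) + (26.660, 0.000) = (-133.662, 160.322) km/h.
Bearing = atan2(-133.66, 160.32) = 320.18° clockwise from north.

320.2°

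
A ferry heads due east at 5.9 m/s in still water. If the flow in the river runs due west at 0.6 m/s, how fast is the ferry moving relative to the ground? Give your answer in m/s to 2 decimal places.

Taking east as x and north as y: velocity relative to the water = (5.900, 0.000) m/s; the water relative to ground = (-0.600, 0.000) m/s.
Velocity relative to ground = (5.900, 0.000) + (-0.600, 0.000) = (5.300, 0.000) m/s.
Speed = |(5.300, 0.000)| = 5.300 m/s.

5.30 m/s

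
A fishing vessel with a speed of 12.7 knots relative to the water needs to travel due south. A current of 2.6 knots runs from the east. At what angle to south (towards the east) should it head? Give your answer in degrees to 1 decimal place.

The current pushes perpendicular to the desired track; the heading must have a component into the current equal to 2.6 knots: 12.7 sin θ = 2.6.
sin θ = 0.2047, so θ = 11.813°.

11.8°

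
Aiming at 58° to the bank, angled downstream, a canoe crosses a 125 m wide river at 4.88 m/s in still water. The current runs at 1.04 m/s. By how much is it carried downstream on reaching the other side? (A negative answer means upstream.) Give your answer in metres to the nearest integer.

Perpendicular speed = 4.138 m/s; crossing time = 125 / 4.138 = 30.204 s.
Net downstream speed = 3.626 m/s.
Drift = 3.626 × 30.204 = 109.521 m (downstream).

110 m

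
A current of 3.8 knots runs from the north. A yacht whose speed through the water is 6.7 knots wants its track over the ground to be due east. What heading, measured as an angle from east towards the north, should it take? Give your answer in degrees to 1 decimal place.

The current pushes perpendicular to the desired track; the heading must have a component into the current equal to 3.8 knots: 6.7 sin θ = 3.8.
sin θ = 0.5672, so θ = 34.553°.

34.6°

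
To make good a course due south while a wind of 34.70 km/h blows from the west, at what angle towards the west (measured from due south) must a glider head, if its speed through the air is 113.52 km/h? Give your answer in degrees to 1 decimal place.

17.8°

The wind pushes perpendicular to the desired track; the heading must have a component into the wind equal to 34.70 km/h: 113.52 sin θ = 34.70.
sin θ = 0.3057, so θ = 17.799°.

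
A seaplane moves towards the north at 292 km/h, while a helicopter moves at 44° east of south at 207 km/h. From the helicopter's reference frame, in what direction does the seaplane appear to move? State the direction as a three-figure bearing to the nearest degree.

Taking east as x and north as y: seaplane velocity = (0.000, 292.000) km/h; helicopter velocity = (143.794, -148.903) km/h.
Velocity of seaplane relative to helicopter = (0.000, 292.000) − (143.794, -148.903) = (-143.794, 440.903) km/h.
Bearing = atan2(-143.79, 440.90) = 341.94° clockwise from north.

342°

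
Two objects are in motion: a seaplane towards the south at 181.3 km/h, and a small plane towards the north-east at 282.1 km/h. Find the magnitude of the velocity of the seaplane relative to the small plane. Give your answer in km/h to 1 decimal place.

Taking east as x and north as y: seaplane velocity = (0.000, -181.300) km/h; small plane velocity = (199.475, 199.475) km/h.
Velocity of seaplane relative to small plane = (0.000, -181.300) − (199.475, 199.475) = (-199.475, -380.775) km/h.
Magnitude = |(-199.475, -380.775)| = 429.860 km/h.

429.9 km/h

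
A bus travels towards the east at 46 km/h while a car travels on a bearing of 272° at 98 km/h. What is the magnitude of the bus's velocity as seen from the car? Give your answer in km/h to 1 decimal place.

144.0 km/h

Taking east as x and north as y: bus velocity = (46.000, 0.000) km/h; car velocity = (-97.940, 3.420) km/h.
Velocity of bus relative to car = (46.000, 0.000) − (-97.940, 3.420) = (143.940, -3.420) km/h.
Magnitude = |(143.940, -3.420)| = 143.981 km/h.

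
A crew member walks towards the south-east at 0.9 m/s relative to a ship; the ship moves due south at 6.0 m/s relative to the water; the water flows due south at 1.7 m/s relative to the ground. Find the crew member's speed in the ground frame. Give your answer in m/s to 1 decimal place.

In east/north components (m/s): crew member relative to ship = (0.636, -0.636); ship relative to water = (0.000, -6.000); water relative to ground = (0.000, -1.700).
Sum = (0.636, -8.336) m/s.
Speed = |(0.636, -8.336)| = 8.361 m/s.

8.4 m/s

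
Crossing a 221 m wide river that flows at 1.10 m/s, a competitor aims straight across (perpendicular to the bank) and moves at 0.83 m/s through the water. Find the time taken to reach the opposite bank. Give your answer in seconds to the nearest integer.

The component of the competitor's velocity perpendicular to the bank is 0.83 m/s.
The current is parallel to the bank, so it does not affect the crossing time.
Time = 221 / 0.830 = 266.265 s.

266 s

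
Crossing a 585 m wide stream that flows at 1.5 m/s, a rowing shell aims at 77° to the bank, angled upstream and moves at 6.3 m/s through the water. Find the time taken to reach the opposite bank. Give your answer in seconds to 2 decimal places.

95.30 s

The component of the rowing shell's velocity perpendicular to the bank is 6.3 × sin 77° = 6.139 m/s.
The flow acts along the bank and has no component across it.
Time = 585 / 6.139 = 95.300 s.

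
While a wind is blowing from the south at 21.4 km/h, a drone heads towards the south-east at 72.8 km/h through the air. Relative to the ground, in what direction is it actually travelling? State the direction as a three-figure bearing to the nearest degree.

120°

Taking east as x and north as y: velocity relative to the air = (51.477, -51.477) km/h; the air relative to ground = (0.000, 21.400) km/h.
Velocity relative to ground = (51.477, -51.477) + (0.000, 21.400) = (51.477, -30.077) km/h.
Bearing = atan2(51.48, -30.08) = 120.30° clockwise from north.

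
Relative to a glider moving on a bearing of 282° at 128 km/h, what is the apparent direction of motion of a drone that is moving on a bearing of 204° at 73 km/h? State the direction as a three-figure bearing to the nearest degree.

134°

Taking east as x and north as y: drone velocity = (-29.692, -66.689) km/h; glider velocity = (-125.203, 26.613) km/h.
Velocity of drone relative to glider = (-29.692, -66.689) − (-125.203, 26.613) = (95.511, -93.302) km/h.
Bearing = atan2(95.51, -93.30) = 134.33° clockwise from north.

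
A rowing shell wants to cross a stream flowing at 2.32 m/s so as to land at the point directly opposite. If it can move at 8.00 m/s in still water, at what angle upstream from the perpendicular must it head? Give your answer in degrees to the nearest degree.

17°

To cancel the current, the upstream component of the rowing shell's velocity must equal the flow: 8.00 sin θ = 2.32.
sin θ = 2.32 / 8.00 = 0.2900.
θ = arcsin(0.2900) = 16.858°.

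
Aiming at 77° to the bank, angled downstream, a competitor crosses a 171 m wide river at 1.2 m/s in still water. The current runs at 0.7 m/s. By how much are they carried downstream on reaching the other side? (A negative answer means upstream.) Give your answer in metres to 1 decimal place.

Perpendicular speed = 1.169 m/s; crossing time = 171 / 1.169 = 146.248 s.
Net downstream speed = 0.970 m/s.
Drift = 0.970 × 146.248 = 141.852 m (downstream).

141.9 m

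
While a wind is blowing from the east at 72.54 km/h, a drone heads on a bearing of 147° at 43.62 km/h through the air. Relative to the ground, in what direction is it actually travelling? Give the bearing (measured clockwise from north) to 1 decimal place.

Taking east as x and north as y: velocity relative to the air = (23.757, -36.583) km/h; the air relative to ground = (-72.540, 0.000) km/h.
Velocity relative to ground = (23.757, -36.583) + (-72.540, 0.000) = (-48.783, -36.583) km/h.
Bearing = atan2(-48.78, -36.58) = 233.13° clockwise from north.

233.1°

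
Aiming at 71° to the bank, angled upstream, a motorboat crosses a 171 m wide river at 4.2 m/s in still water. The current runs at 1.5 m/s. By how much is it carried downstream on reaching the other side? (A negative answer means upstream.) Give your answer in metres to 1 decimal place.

5.7 m

Perpendicular speed = 3.971 m/s; crossing time = 171 / 3.971 = 43.060 s.
Net downstream speed = 0.133 m/s.
Drift = 0.133 × 43.060 = 5.710 m (downstream).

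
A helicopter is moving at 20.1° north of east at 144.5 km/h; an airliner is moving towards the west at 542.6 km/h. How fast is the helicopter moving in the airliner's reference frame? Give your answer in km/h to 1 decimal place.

680.1 km/h

Taking east as x and north as y: helicopter velocity = (135.699, 49.659) km/h; airliner velocity = (-542.600, 0.000) km/h.
Velocity of helicopter relative to airliner = (135.699, 49.659) − (-542.600, 0.000) = (678.299, 49.659) km/h.
Magnitude = |(678.299, 49.659)| = 680.114 km/h.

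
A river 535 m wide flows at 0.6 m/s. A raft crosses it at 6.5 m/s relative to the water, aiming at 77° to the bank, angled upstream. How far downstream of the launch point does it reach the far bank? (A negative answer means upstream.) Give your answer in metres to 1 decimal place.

-72.8 m

Perpendicular speed = 6.333 m/s; crossing time = 535 / 6.333 = 84.473 s.
Net downstream speed = -0.862 m/s.
Drift = -0.862 × 84.473 = -72.831 m (upstream).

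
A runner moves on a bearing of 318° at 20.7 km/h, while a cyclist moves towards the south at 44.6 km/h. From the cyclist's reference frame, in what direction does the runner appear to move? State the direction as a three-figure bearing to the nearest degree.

Taking east as x and north as y: runner velocity = (-13.851, 15.383) km/h; cyclist velocity = (0.000, -44.600) km/h.
Velocity of runner relative to cyclist = (-13.851, 15.383) − (0.000, -44.600) = (-13.851, 59.983) km/h.
Bearing = atan2(-13.85, 59.98) = 347.00° clockwise from north.

347°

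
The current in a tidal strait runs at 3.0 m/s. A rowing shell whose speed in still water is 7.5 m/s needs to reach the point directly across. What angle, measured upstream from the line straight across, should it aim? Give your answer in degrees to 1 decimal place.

To cancel the current, the upstream component of the rowing shell's velocity must equal the flow: 7.5 sin θ = 3.0.
sin θ = 3.0 / 7.5 = 0.4000.
θ = arcsin(0.4000) = 23.578°.

23.6°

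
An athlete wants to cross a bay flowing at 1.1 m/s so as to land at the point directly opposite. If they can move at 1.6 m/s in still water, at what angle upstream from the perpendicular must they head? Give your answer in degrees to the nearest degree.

43°

To cancel the current, the upstream component of the athlete's velocity must equal the flow: 1.6 sin θ = 1.1.
sin θ = 1.1 / 1.6 = 0.6875.
θ = arcsin(0.6875) = 43.433°.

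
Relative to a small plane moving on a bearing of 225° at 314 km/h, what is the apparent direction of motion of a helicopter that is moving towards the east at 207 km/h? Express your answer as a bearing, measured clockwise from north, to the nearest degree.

Taking east as x and north as y: helicopter velocity = (207.000, 0.000) km/h; small plane velocity = (-222.032, -222.032) km/h.
Velocity of helicopter relative to small plane = (207.000, 0.000) − (-222.032, -222.032) = (429.032, 222.032) km/h.
Bearing = atan2(429.03, 222.03) = 62.64° clockwise from north.

063°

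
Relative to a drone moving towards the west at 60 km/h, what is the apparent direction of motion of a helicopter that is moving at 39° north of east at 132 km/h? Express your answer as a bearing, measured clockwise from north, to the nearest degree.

Taking east as x and north as y: helicopter velocity = (102.583, 83.070) km/h; drone velocity = (-60.000, 0.000) km/h.
Velocity of helicopter relative to drone = (102.583, 83.070) − (-60.000, 0.000) = (162.583, 83.070) km/h.
Bearing = atan2(162.58, 83.07) = 62.94° clockwise from north.

063°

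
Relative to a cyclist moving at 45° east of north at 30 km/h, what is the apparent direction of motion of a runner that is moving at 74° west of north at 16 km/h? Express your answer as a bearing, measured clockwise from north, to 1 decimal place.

Taking east as x and north as y: runner velocity = (-15.380, 4.410) km/h; cyclist velocity = (21.213, 21.213) km/h.
Velocity of runner relative to cyclist = (-15.380, 4.410) − (21.213, 21.213) = (-36.593, -16.803) km/h.
Bearing = atan2(-36.59, -16.80) = 245.34° clockwise from north.

245.3°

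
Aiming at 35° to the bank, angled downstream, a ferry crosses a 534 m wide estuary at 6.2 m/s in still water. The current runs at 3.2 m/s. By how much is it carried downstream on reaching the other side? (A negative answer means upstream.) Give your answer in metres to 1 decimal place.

1243.1 m

Perpendicular speed = 3.556 m/s; crossing time = 534 / 3.556 = 150.161 s.
Net downstream speed = 8.279 m/s.
Drift = 8.279 × 150.161 = 1243.147 m (downstream).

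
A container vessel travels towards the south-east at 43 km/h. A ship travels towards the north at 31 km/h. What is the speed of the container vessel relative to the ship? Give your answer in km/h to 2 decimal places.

Taking east as x and north as y: container vessel velocity = (30.406, -30.406) km/h; ship velocity = (0.000, 31.000) km/h.
Velocity of container vessel relative to ship = (30.406, -30.406) − (0.000, 31.000) = (30.406, -61.406) km/h.
Magnitude = |(30.406, -61.406)| = 68.521 km/h.

68.52 km/h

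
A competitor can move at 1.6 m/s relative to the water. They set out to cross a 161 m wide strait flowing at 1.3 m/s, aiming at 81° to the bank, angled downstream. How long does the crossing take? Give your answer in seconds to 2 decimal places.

101.88 s

The component of the competitor's velocity perpendicular to the bank is 1.6 × sin 81° = 1.580 m/s.
Only the cross-stream component determines the crossing time; the current contributes nothing perpendicular to the bank.
Time = 161 / 1.580 = 101.879 s.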